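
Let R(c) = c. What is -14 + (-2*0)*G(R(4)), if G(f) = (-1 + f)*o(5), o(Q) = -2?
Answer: -14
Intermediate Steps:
G(f) = 2 - 2*f (G(f) = (-1 + f)*(-2) = 2 - 2*f)
-14 + (-2*0)*G(R(4)) = -14 + (-2*0)*(2 - 2*4) = -14 + 0*(2 - 8) = -14 + 0*(-6) = -14 + 0 = -14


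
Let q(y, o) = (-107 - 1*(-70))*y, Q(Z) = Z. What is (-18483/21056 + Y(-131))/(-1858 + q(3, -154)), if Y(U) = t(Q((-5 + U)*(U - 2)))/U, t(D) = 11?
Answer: 2652889/5431163584 ≈ 0.00048846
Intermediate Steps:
q(y, o) = -37*y (q(y, o) = (-107 + 70)*y = -37*y)
Y(U) = 11/U
(-18483/21056 + Y(-131))/(-1858 + q(3, -154)) = (-18483/21056 + 11/(-131))/(-1858 - 37*3) = (-18483*1/21056 + 11*(-1/131))/(-1858 - 111) = (-18483/21056 - 11/131)/(-1969) = -2652889/2758336*(-1/1969) = 2652889/5431163584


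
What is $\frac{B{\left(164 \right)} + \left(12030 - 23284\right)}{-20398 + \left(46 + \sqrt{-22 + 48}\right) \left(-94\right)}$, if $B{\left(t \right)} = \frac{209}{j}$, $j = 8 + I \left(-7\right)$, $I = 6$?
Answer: $\frac{100688235}{220981028} - \frac{382845 \sqrt{26}}{220981028} \approx 0.44681$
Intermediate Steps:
$j = -34$ ($j = 8 + 6 \left(-7\right) = 8 - 42 = -34$)
$B{\left(t \right)} = - \frac{209}{34}$ ($B{\left(t \right)} = \frac{209}{-34} = 209 \left(- \frac{1}{34}\right) = - \frac{209}{34}$)
$\frac{B{\left(164 \right)} + \left(12030 - 23284\right)}{-20398 + \left(46 + \sqrt{-22 + 48}\right) \left(-94\right)} = \frac{- \frac{209}{34} + \left(12030 - 23284\right)}{-20398 + \left(46 + \sqrt{-22 + 48}\right) \left(-94\right)} = \frac{- \frac{209}{34} - 11254}{-20398 + \left(46 + \sqrt{26}\right) \left(-94\right)} = - \frac{382845}{34 \left(-20398 - \left(4324 + 94 \sqrt{26}\right)\right)} = - \frac{382845}{34 \left(-24722 - 94 \sqrt{26}\right)}$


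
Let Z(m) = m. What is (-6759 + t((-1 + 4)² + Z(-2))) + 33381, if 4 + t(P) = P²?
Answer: 26667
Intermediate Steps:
t(P) = -4 + P²
(-6759 + t((-1 + 4)² + Z(-2))) + 33381 = (-6759 + (-4 + ((-1 + 4)² - 2)²)) + 33381 = (-6759 + (-4 + (3² - 2)²)) + 33381 = (-6759 + (-4 + (9 - 2)²)) + 33381 = (-6759 + (-4 + 7²)) + 33381 = (-6759 + (-4 + 49)) + 33381 = (-6759 + 45) + 33381 = -6714 + 33381 = 26667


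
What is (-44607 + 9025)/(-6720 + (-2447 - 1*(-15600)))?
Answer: -35582/6433 ≈ -5.5312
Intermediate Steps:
(-44607 + 9025)/(-6720 + (-2447 - 1*(-15600))) = -35582/(-6720 + (-2447 + 15600)) = -35582/(-6720 + 13153) = -35582/6433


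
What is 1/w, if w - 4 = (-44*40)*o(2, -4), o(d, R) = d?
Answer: -1/3516 ≈ -0.00028441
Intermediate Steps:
w = -3516 (w = 4 - 44*40*2 = 4 - 1760*2 = 4 - 3520 = -3516)
1/w = 1/(-3516) = -1/3516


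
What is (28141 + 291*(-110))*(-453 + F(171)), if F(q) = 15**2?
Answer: 882132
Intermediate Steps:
F(q) = 225
(28141 + 291*(-110))*(-453 + F(171)) = (28141 + 291*(-110))*(-453 + 225) = (28141 - 32010)*(-228) = -3869*(-228) = 882132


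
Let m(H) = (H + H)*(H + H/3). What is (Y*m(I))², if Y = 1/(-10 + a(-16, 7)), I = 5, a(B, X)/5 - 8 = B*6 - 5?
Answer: 64/3249 ≈ 0.019698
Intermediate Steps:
a(B, X) = 15 + 30*B (a(B, X) = 40 + 5*(B*6 - 5) = 40 + 5*(6*B - 5) = 40 + 5*(-5 + 6*B) = 40 + (-25 + 30*B) = 15 + 30*B)
m(H) = 8*H²/3 (m(H) = (2*H)*(H + H*(⅓)) = (2*H)*(H + H/3) = (2*H)*(4*H/3) = 8*H²/3)
Y = -1/475 (Y = 1/(-10 + (15 + 30*(-16))) = 1/(-10 + (15 - 480)) = 1/(-10 - 465) = 1/(-475) = -1/475 ≈ -0.0021053)
(Y*m(I))² = (-8*5²/1425)² = (-8*25/1425)² = (-1/475*200/3)² = (-8/57)² = 64/3249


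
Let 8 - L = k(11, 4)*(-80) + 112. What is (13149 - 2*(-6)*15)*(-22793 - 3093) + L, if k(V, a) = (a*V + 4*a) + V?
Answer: -345028918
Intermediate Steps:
k(V, a) = V + 4*a + V*a (k(V, a) = (V*a + 4*a) + V = (4*a + V*a) + V = V + 4*a + V*a)
L = 5576 (L = 8 - ((11 + 4*4 + 11*4)*(-80) + 112) = 8 - ((11 + 16 + 44)*(-80) + 112) = 8 - (71*(-80) + 112) = 8 - (-5680 + 112) = 8 - 1*(-5568) = 8 + 5568 = 5576)
(13149 - 2*(-6)*15)*(-22793 - 3093) + L = (13149 - 2*(-6)*15)*(-22793 - 3093) + 5576 = (13149 + 12*15)*(-25886) + 5576 = (13149 + 180)*(-25886) + 5576 = 13329*(-25886) + 5576 = -345034494 + 5576 = -345028918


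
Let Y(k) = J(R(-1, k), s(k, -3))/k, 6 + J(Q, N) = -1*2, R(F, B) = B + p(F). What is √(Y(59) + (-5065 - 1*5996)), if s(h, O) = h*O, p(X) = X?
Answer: I*√38503813/59 ≈ 105.17*I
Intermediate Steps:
s(h, O) = O*h
R(F, B) = B + F
J(Q, N) = -8 (J(Q, N) = -6 - 1*2 = -6 - 2 = -8)
Y(k) = -8/k
√(Y(59) + (-5065 - 1*5996)) = √(-8/59 + (-5065 - 1*5996)) = √(-8*1/59 + (-5065 - 5996)) = √(-8/59 - 11061) = √(-652607/59) = I*√38503813/59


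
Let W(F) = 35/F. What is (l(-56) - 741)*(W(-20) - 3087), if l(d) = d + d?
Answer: 10538815/4 ≈ 2.6347e+6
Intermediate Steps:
l(d) = 2*d
(l(-56) - 741)*(W(-20) - 3087) = (2*(-56) - 741)*(35/(-20) - 3087) = (-112 - 741)*(35*(-1/20) - 3087) = -853*(-7/4 - 3087) = -853*(-12355/4) = 10538815/4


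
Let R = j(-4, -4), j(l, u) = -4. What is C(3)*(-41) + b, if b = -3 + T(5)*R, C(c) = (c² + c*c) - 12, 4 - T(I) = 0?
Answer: -265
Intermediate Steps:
T(I) = 4 (T(I) = 4 - 1*0 = 4 + 0 = 4)
R = -4
C(c) = -12 + 2*c² (C(c) = (c² + c²) - 12 = 2*c² - 12 = -12 + 2*c²)
b = -19 (b = -3 + 4*(-4) = -3 - 16 = -19)
C(3)*(-41) + b = (-12 + 2*3²)*(-41) - 19 = (-12 + 2*9)*(-41) - 19 = (-12 + 18)*(-41) - 19 = 6*(-41) - 19 = -246 - 19 = -265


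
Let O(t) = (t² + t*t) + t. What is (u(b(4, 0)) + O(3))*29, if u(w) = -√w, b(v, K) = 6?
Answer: 609 - 29*√6 ≈ 537.96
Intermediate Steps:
O(t) = t + 2*t² (O(t) = (t² + t²) + t = 2*t² + t = t + 2*t²)
(u(b(4, 0)) + O(3))*29 = (-√6 + 3*(1 + 2*3))*29 = (-√6 + 3*(1 + 6))*29 = (-√6 + 3*7)*29 = (-√6 + 21)*29 = (21 - √6)*29 = 609 - 29*√6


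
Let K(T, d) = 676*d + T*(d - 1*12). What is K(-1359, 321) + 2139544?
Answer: 1936609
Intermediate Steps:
K(T, d) = 676*d + T*(-12 + d) (K(T, d) = 676*d + T*(d - 12) = 676*d + T*(-12 + d))
K(-1359, 321) + 2139544 = (-12*(-1359) + 676*321 - 1359*321) + 2139544 = (16308 + 216996 - 436239) + 2139544 = -202935 + 2139544 = 1936609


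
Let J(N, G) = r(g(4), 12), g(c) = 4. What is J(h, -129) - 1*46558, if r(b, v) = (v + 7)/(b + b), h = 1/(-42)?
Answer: -372445/8 ≈ -46556.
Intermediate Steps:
h = -1/42 ≈ -0.023810
r(b, v) = (7 + v)/(2*b) (r(b, v) = (7 + v)/((2*b)) = (7 + v)*(1/(2*b)) = (7 + v)/(2*b))
J(N, G) = 19/8 (J(N, G) = (½)*(7 + 12)/4 = (½)*(¼)*19 = 19/8)
J(h, -129) - 1*46558 = 19/8 - 1*46558 = 19/8 - 46558 = -372445/8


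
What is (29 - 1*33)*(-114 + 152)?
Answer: -152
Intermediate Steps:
(29 - 1*33)*(-114 + 152) = (29 - 33)*38 = -4*38 = -152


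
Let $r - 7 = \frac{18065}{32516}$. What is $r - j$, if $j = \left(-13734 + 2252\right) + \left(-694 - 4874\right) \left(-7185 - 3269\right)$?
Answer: $- \frac{1892313571563}{32516} \approx -5.8196 \cdot 10^{7}$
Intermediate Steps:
$r = \frac{245677}{32516}$ ($r = 7 + \frac{18065}{32516} = \frac{245677}{32516} \approx 7.5556$)
$j = 58196390$ ($j = -11482 - -58207872 = -11482 + 58207872 = 58196390$)
$r - j = \frac{245677}{32516} - 58196390 = - \frac{1892313571563}{32516}$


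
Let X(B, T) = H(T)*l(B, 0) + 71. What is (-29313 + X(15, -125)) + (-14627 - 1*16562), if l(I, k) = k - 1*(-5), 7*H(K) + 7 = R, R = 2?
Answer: -423042/7 ≈ -60435.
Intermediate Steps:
H(K) = -5/7 (H(K) = -1 + (⅐)*2 = -1 + 2/7 = -5/7)
l(I, k) = 5 + k (l(I, k) = k + 5 = 5 + k)
X(B, T) = 472/7 (X(B, T) = -5*(5 + 0)/7 + 71 = -5/7*5 + 71 = -25/7 + 71 = 472/7)
(-29313 + X(15, -125)) + (-14627 - 1*16562) = (-29313 + 472/7) + (-14627 - 1*16562) = -204719/7 + (-14627 - 16562) = -204719/7 - 31189 = -423042/7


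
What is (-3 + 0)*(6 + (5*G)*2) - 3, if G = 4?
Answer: -141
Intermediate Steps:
(-3 + 0)*(6 + (5*G)*2) - 3 = (-3 + 0)*(6 + (5*4)*2) - 3 = -3*(6 + 20*2) - 3 = -3*(6 + 40) - 3 = -3*46 - 3 = -138 - 3 = -141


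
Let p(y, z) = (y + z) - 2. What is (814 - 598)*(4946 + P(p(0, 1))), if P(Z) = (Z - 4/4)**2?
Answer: 1069200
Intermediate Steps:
p(y, z) = -2 + y + z
P(Z) = (-1 + Z)**2 (P(Z) = (Z - 4*1/4)**2 = (Z - 1)**2 = (-1 + Z)**2)
(814 - 598)*(4946 + P(p(0, 1))) = (814 - 598)*(4946 + (-1 + (-2 + 0 + 1))**2) = 216*(4946 + (-1 - 1)**2) = 216*(4946 + (-2)**2) = 216*(4946 + 4) = 216*4950 = 1069200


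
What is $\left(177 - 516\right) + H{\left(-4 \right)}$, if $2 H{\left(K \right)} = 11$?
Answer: $- \frac{667}{2} \approx -333.5$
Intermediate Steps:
$H{\left(K \right)} = \frac{11}{2}$ ($H{\left(K \right)} = \frac{1}{2} \cdot 11 = \frac{11}{2}$)
$\left(177 - 516\right) + H{\left(-4 \right)} = \left(177 - 516\right) + \frac{11}{2} = -339 + \frac{11}{2} = - \frac{667}{2}$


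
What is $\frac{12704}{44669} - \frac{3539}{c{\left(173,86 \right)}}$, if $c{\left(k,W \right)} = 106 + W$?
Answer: $- \frac{155644423}{8576448} \approx -18.148$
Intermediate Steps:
$\frac{12704}{44669} - \frac{3539}{c{\left(173,86 \right)}} = \frac{12704}{44669} - \frac{3539}{106 + 86} = 12704 \cdot \frac{1}{44669} - \frac{3539}{192} = \frac{12704}{44669} - \frac{3539}{192} = - \frac{155644423}{8576448}$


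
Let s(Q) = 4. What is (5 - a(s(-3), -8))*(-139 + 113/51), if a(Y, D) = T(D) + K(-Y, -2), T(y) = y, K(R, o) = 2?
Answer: -76736/51 ≈ -1504.6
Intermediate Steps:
a(Y, D) = 2 + D (a(Y, D) = D + 2 = 2 + D)
(5 - a(s(-3), -8))*(-139 + 113/51) = (5 - (2 - 8))*(-139 + 113/51) = (5 - 1*(-6))*(-139 + 113*(1/51)) = (5 + 6)*(-139 + 113/51) = 11*(-6976/51) = -76736/51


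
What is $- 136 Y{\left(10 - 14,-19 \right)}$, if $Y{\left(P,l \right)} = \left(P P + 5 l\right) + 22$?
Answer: $7752$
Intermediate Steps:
$Y{\left(P,l \right)} = 22 + P^{2} + 5 l$ ($Y{\left(P,l \right)} = \left(P^{2} + 5 l\right) + 22 = 22 + P^{2} + 5 l$)
$- 136 Y{\left(10 - 14,-19 \right)} = - 136 \left(22 + \left(10 - 14\right)^{2} + 5 \left(-19\right)\right) = - 136 \left(22 + \left(10 - 14\right)^{2} - 95\right) = - 136 \left(22 + \left(-4\right)^{2} - 95\right) = - 136 \left(22 + 16 - 95\right) = \left(-136\right) \left(-57\right) = 7752$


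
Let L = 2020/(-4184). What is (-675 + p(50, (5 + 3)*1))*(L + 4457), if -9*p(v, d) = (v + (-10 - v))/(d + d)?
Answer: -75508806205/25104 ≈ -3.0078e+6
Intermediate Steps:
L = -505/1046 (L = 2020*(-1/4184) = -505/1046 ≈ -0.48279)
p(v, d) = 5/(9*d) (p(v, d) = -(v + (-10 - v))/(9*(d + d)) = -(-10)/(9*(2*d)) = -(-10)*1/(2*d)/9 = -(-5)/(9*d) = 5/(9*d))
(-675 + p(50, (5 + 3)*1))*(L + 4457) = (-675 + 5/(9*(((5 + 3)*1))))*(-505/1046 + 4457) = (-675 + 5/(9*((8*1))))*(4661517/1046) = (-675 + (5/9)/8)*(4661517/1046) = (-675 + (5/9)*(⅛))*(4661517/1046) = (-675 + 5/72)*(4661517/1046) = -48595/72*4661517/1046 = -75508806205/25104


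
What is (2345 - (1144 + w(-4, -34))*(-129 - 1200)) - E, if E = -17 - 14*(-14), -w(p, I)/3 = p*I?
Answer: 980310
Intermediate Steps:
w(p, I) = -3*I*p (w(p, I) = -3*p*I = -3*I*p)
E = 179 (E = -17 + 196 = 179)
(2345 - (1144 + w(-4, -34))*(-129 - 1200)) - E = (2345 - (1144 - 3*(-34)*(-4))*(-129 - 1200)) - 1*179 = (2345 - (1144 - 408)*(-1329)) - 179 = (2345 - 736*(-1329)) - 179 = (2345 - 1*(-978144)) - 179 = (2345 + 978144) - 179 = 980489 - 179 = 980310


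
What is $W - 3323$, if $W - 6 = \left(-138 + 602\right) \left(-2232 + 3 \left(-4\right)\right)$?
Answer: $-1044533$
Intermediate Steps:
$W = -1041210$ ($W = 6 + \left(-138 + 602\right) \left(-2232 + 3 \left(-4\right)\right) = 6 + 464 \left(-2232 - 12\right) = 6 + 464 \left(-2244\right) = 6 - 1041216 = -1041210$)
$W - 3323 = -1041210 - 3323 = -1044533$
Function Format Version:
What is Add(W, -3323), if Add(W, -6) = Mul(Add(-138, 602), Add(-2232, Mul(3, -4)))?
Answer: -1044533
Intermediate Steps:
W = -1041210 (W = Add(6, Mul(Add(-138, 602), Add(-2232, Mul(3, -4)))) = Add(6, Mul(464, Add(-2232, -12))) = Add(6, Mul(464, -2244)) = Add(6, -1041216) = -1041210)
Add(W, -3323) = Add(-1041210, -3323) = -1044533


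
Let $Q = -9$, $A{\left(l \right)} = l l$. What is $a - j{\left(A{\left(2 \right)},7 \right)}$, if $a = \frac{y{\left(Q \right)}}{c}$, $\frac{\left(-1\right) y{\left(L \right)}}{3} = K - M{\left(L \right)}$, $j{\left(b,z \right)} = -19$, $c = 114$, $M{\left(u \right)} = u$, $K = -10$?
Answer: $\frac{723}{38} \approx 19.026$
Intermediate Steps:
$A{\left(l \right)} = l^{2}$
$y{\left(L \right)} = 30 + 3 L$ ($y{\left(L \right)} = - 3 \left(-10 - L\right) = 30 + 3 L$)
$a = \frac{1}{38}$ ($a = \frac{30 + 3 \left(-9\right)}{114} = \left(30 - 27\right) \frac{1}{114} = 3 \cdot \frac{1}{114} = \frac{1}{38} \approx 0.026316$)
$a - j{\left(A{\left(2 \right)},7 \right)} = \frac{1}{38} - -19 = \frac{1}{38} + 19 = \frac{723}{38}$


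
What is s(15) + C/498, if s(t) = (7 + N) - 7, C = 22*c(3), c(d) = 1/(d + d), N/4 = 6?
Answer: 35867/1494 ≈ 24.007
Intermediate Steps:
N = 24 (N = 4*6 = 24)
c(d) = 1/(2*d)
C = 11/3 (C = 22*((½)/3) = 22*((½)*(⅓)) = 22*(⅙) = 11/3 ≈ 3.6667)
s(t) = 24 (s(t) = (7 + 24) - 7 = 31 - 7 = 24)
s(15) + C/498 = 24 + (11/3)/498 = 24 + (1/498)*(11/3) = 24 + 11/1494 = 35867/1494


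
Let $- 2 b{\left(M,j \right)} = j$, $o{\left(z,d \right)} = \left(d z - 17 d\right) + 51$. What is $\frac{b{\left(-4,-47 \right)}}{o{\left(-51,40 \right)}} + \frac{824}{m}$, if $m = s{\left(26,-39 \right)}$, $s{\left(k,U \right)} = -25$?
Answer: $- \frac{4399687}{133450} \approx -32.969$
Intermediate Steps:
$o{\left(z,d \right)} = 51 - 17 d + d z$ ($o{\left(z,d \right)} = \left(- 17 d + d z\right) + 51 = 51 - 17 d + d z$)
$b{\left(M,j \right)} = - \frac{j}{2}$
$m = -25$
$\frac{b{\left(-4,-47 \right)}}{o{\left(-51,40 \right)}} + \frac{824}{m} = \frac{\left(- \frac{1}{2}\right) \left(-47\right)}{51 - 680 + 40 \left(-51\right)} + \frac{824}{-25} = \frac{47}{2 \left(51 - 680 - 2040\right)} + 824 \left(- \frac{1}{25}\right) = \frac{47}{2 \left(-2669\right)} - \frac{824}{25} = \frac{47}{2} \left(- \frac{1}{2669}\right) - \frac{824}{25} = - \frac{47}{5338} - \frac{824}{25} = - \frac{4399687}{133450}$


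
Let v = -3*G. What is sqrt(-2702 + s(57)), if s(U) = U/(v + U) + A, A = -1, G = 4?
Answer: I*sqrt(607890)/15 ≈ 51.978*I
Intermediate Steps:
v = -12 (v = -3*4 = -12)
s(U) = -1 + U/(-12 + U) (s(U) = U/(-12 + U) - 1 = -1 + U/(-12 + U))
sqrt(-2702 + s(57)) = sqrt(-2702 + 12/(-12 + 57)) = sqrt(-2702 + 12/45) = sqrt(-2702 + 12*(1/45)) = sqrt(-2702 + 4/15) = sqrt(-40526/15) = I*sqrt(607890)/15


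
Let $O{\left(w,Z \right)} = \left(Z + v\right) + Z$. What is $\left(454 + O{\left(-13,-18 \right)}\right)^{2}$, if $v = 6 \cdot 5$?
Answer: $200704$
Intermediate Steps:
$v = 30$
$O{\left(w,Z \right)} = 30 + 2 Z$ ($O{\left(w,Z \right)} = \left(Z + 30\right) + Z = \left(30 + Z\right) + Z = 30 + 2 Z$)
$\left(454 + O{\left(-13,-18 \right)}\right)^{2} = \left(454 + \left(30 + 2 \left(-18\right)\right)\right)^{2} = \left(454 + \left(30 - 36\right)\right)^{2} = \left(454 - 6\right)^{2} = 448^{2} = 200704$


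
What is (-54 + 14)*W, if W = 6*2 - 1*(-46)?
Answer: -2320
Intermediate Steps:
W = 58 (W = 12 + 46 = 58)
(-54 + 14)*W = (-54 + 14)*58 = -40*58 = -2320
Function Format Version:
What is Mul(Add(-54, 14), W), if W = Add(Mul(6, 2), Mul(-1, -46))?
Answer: -2320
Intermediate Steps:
W = 58 (W = Add(12, 46) = 58)
Mul(Add(-54, 14), W) = Mul(Add(-54, 14), 58) = Mul(-40, 58) = -2320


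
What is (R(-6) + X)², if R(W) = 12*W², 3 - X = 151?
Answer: 80656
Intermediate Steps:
X = -148 (X = 3 - 1*151 = 3 - 151 = -148)
(R(-6) + X)² = (12*(-6)² - 148)² = (12*36 - 148)² = (432 - 148)² = 284² = 80656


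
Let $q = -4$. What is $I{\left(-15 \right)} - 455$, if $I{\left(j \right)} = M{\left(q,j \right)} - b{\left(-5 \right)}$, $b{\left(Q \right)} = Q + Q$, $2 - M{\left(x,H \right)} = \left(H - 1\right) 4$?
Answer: $-379$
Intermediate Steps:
$M{\left(x,H \right)} = 6 - 4 H$ ($M{\left(x,H \right)} = 2 - \left(H - 1\right) 4 = 2 - \left(-1 + H\right) 4 = 2 - \left(-4 + 4 H\right) = 6 - 4 H$)
$b{\left(Q \right)} = 2 Q$
$I{\left(j \right)} = 16 - 4 j$ ($I{\left(j \right)} = \left(6 - 4 j\right) - 2 \left(-5\right) = \left(6 - 4 j\right) - -10 = \left(6 - 4 j\right) + 10 = 16 - 4 j$)
$I{\left(-15 \right)} - 455 = \left(16 - -60\right) - 455 = \left(16 + 60\right) - 455 = 76 - 455 = -379$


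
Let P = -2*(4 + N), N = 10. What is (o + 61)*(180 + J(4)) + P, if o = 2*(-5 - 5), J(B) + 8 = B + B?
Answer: 7352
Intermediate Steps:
J(B) = -8 + 2*B (J(B) = -8 + (B + B) = -8 + 2*B)
P = -28 (P = -2*(4 + 10) = -2*14 = -28)
o = -20 (o = 2*(-10) = -20)
(o + 61)*(180 + J(4)) + P = (-20 + 61)*(180 + (-8 + 2*4)) - 28 = 41*(180 + (-8 + 8)) - 28 = 41*(180 + 0) - 28 = 41*180 - 28 = 7380 - 28 = 7352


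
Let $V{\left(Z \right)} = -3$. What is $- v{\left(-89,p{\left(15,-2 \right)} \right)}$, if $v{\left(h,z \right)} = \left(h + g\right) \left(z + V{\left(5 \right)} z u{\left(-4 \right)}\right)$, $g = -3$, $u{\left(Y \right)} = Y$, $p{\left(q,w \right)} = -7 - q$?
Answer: $-26312$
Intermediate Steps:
$v{\left(h,z \right)} = 13 z \left(-3 + h\right)$ ($v{\left(h,z \right)} = \left(h - 3\right) \left(z + - 3 z \left(-4\right)\right) = \left(-3 + h\right) \left(z + 12 z\right) = \left(-3 + h\right) 13 z = 13 z \left(-3 + h\right)$)
$- v{\left(-89,p{\left(15,-2 \right)} \right)} = - 13 \left(-7 - 15\right) \left(-3 - 89\right) = - 13 \left(-7 - 15\right) \left(-92\right) = - 13 \left(-22\right) \left(-92\right) = \left(-1\right) 26312 = -26312$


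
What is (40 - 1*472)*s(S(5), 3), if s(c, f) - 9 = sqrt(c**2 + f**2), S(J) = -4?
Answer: -6048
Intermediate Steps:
s(c, f) = 9 + sqrt(c**2 + f**2)
(40 - 1*472)*s(S(5), 3) = (40 - 1*472)*(9 + sqrt((-4)**2 + 3**2)) = (40 - 472)*(9 + sqrt(16 + 9)) = -432*(9 + sqrt(25)) = -432*(9 + 5) = -432*14 = -6048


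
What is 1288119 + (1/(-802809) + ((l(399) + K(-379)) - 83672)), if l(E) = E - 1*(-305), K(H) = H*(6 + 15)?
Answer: 961116512327/802809 ≈ 1.1972e+6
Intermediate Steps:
K(H) = 21*H (K(H) = H*21 = 21*H)
l(E) = 305 + E (l(E) = E + 305 = 305 + E)
1288119 + (1/(-802809) + ((l(399) + K(-379)) - 83672)) = 1288119 + (1/(-802809) + (((305 + 399) + 21*(-379)) - 83672)) = 1288119 + (-1/802809 + ((704 - 7959) - 83672)) = 1288119 + (-1/802809 + (-7255 - 83672)) = 1288119 + (-1/802809 - 90927) = 1288119 - 72997013944/802809 = 961116512327/802809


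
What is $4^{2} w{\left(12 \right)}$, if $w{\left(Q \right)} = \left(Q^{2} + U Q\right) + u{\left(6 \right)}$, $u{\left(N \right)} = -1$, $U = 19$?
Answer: $5936$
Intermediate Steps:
$w{\left(Q \right)} = -1 + Q^{2} + 19 Q$ ($w{\left(Q \right)} = \left(Q^{2} + 19 Q\right) - 1 = -1 + Q^{2} + 19 Q$)
$4^{2} w{\left(12 \right)} = 4^{2} \left(-1 + 12^{2} + 19 \cdot 12\right) = 16 \left(-1 + 144 + 228\right) = 16 \cdot 371 = 5936$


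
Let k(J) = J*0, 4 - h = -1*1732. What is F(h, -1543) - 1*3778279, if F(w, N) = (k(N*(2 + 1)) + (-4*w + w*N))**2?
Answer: 7212400612185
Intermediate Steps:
h = 1736 (h = 4 - (-1)*1732 = 4 - 1*(-1732) = 4 + 1732 = 1736)
k(J) = 0
F(w, N) = (-4*w + N*w)**2 (F(w, N) = (0 + (-4*w + w*N))**2 = (0 + (-4*w + N*w))**2 = (-4*w + N*w)**2)
F(h, -1543) - 1*3778279 = 1736**2*(-4 - 1543)**2 - 1*3778279 = 3013696*(-1547)**2 - 3778279 = 3013696*2393209 - 3778279 = 7212404390464 - 3778279 = 7212400612185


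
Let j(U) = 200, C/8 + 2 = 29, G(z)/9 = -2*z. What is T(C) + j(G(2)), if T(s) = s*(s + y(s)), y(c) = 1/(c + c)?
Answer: 93713/2 ≈ 46857.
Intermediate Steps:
G(z) = -18*z (G(z) = 9*(-2*z) = -18*z)
y(c) = 1/(2*c)
C = 216 (C = -16 + 8*29 = -16 + 232 = 216)
T(s) = s*(s + 1/(2*s))
T(C) + j(G(2)) = (½ + 216²) + 200 = (½ + 46656) + 200 = 93313/2 + 200 = 93713/2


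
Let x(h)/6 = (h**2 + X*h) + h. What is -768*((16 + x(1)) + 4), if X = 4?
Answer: -43008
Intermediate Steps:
x(h) = 6*h**2 + 30*h (x(h) = 6*((h**2 + 4*h) + h) = 6*(h**2 + 5*h) = 6*h**2 + 30*h)
-768*((16 + x(1)) + 4) = -768*((16 + 6*1*(5 + 1)) + 4) = -768*((16 + 6*1*6) + 4) = -768*((16 + 36) + 4) = -768*(52 + 4) = -768*56 = -43008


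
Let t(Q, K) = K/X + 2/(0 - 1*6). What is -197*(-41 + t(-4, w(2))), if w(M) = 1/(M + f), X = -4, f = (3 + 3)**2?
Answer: 3713647/456 ≈ 8144.0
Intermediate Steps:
f = 36 (f = 6**2 = 36)
w(M) = 1/(36 + M) (w(M) = 1/(M + 36) = 1/(36 + M))
t(Q, K) = -1/3 - K/4 (t(Q, K) = K/(-4) + 2/(0 - 1*6) = K*(-1/4) + 2/(0 - 6) = -K/4 + 2/(-6) = -K/4 + 2*(-1/6) = -K/4 - 1/3 = -1/3 - K/4)
-197*(-41 + t(-4, w(2))) = -197*(-41 + (-1/3 - 1/(4*(36 + 2)))) = -197*(-41 + (-1/3 - 1/4/38)) = -197*(-41 + (-1/3 - 1/4*1/38)) = -197*(-41 + (-1/3 - 1/152)) = -197*(-41 - 155/456) = -197*(-18851/456) = 3713647/456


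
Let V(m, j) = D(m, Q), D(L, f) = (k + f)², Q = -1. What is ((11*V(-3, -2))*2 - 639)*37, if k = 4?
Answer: -16317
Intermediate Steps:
D(L, f) = (4 + f)²
V(m, j) = 9 (V(m, j) = (4 - 1)² = 3² = 9)
((11*V(-3, -2))*2 - 639)*37 = ((11*9)*2 - 639)*37 = (99*2 - 639)*37 = (198 - 639)*37 = -441*37 = -16317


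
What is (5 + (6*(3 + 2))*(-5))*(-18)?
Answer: 2610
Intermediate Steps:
(5 + (6*(3 + 2))*(-5))*(-18) = (5 + (6*5)*(-5))*(-18) = (5 + 30*(-5))*(-18) = (5 - 150)*(-18) = -145*(-18) = 2610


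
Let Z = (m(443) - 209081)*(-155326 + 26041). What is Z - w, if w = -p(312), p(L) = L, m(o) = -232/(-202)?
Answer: 2730119780037/101 ≈ 2.7031e+10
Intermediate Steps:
m(o) = 116/101 (m(o) = -232*(-1/202) = 116/101)
Z = 2730119748525/101 (Z = (116/101 - 209081)*(-155326 + 26041) = -21117065/101*(-129285) = 2730119748525/101 ≈ 2.7031e+10)
w = -312 (w = -1*312 = -312)
Z - w = 2730119748525/101 - 1*(-312) = 2730119748525/101 + 312 = 2730119780037/101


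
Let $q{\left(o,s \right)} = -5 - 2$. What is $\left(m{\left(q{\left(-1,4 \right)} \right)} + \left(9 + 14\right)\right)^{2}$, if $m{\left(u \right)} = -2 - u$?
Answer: $784$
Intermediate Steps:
$q{\left(o,s \right)} = -7$
$\left(m{\left(q{\left(-1,4 \right)} \right)} + \left(9 + 14\right)\right)^{2} = \left(\left(-2 - -7\right) + \left(9 + 14\right)\right)^{2} = \left(\left(-2 + 7\right) + 23\right)^{2} = \left(5 + 23\right)^{2} = 28^{2} = 784$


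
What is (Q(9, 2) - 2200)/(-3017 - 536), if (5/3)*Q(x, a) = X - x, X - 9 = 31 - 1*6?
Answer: 115/187 ≈ 0.61497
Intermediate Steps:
X = 34 (X = 9 + (31 - 1*6) = 9 + (31 - 6) = 9 + 25 = 34)
Q(x, a) = 102/5 - 3*x/5 (Q(x, a) = 3*(34 - x)/5 = 102/5 - 3*x/5)
(Q(9, 2) - 2200)/(-3017 - 536) = ((102/5 - ⅗*9) - 2200)/(-3017 - 536) = ((102/5 - 27/5) - 2200)/(-3553) = (15 - 2200)*(-1/3553) = -2185*(-1/3553) = 115/187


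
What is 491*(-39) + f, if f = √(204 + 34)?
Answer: -19149 + √238 ≈ -19134.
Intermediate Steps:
f = √238 ≈ 15.427
491*(-39) + f = 491*(-39) + √238 = -19149 + √238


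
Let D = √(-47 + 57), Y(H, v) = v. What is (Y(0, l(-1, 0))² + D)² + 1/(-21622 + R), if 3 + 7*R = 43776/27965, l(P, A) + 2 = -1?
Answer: 385171384584/4232654729 + 18*√10 ≈ 147.92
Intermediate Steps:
l(P, A) = -3 (l(P, A) = -2 - 1 = -3)
R = -40119/195755 (R = -3/7 + (43776/27965)/7 = -3/7 + (43776*(1/27965))/7 = -3/7 + (⅐)*(43776/27965) = -3/7 + 43776/195755 = -40119/195755 ≈ -0.20494)
D = √10 ≈ 3.1623
(Y(0, l(-1, 0))² + D)² + 1/(-21622 + R) = ((-3)² + √10)² + 1/(-21622 - 40119/195755) = (9 + √10)² + 1/(-4232654729/195755) = (9 + √10)² - 195755/4232654729 = -195755/4232654729 + (9 + √10)²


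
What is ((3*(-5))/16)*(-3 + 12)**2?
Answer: -1215/16 ≈ -75.938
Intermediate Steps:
((3*(-5))/16)*(-3 + 12)**2 = -15*1/16*9**2 = -15/16*81 = -1215/16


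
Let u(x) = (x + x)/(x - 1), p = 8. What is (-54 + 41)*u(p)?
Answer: -208/7 ≈ -29.714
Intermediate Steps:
u(x) = 2*x/(-1 + x) (u(x) = (2*x)/(-1 + x) = 2*x/(-1 + x))
(-54 + 41)*u(p) = (-54 + 41)*(2*8/(-1 + 8)) = -26*8/7 = -13*16/7 = -208/7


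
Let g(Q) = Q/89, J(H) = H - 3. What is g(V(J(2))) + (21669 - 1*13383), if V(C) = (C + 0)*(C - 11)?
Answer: 737466/89 ≈ 8286.1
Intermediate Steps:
J(H) = -3 + H
V(C) = C*(-11 + C)
g(Q) = Q/89 (g(Q) = Q*(1/89) = Q/89)
g(V(J(2))) + (21669 - 1*13383) = ((-3 + 2)*(-11 + (-3 + 2)))/89 + (21669 - 1*13383) = (-(-11 - 1))/89 + (21669 - 13383) = (-1*(-12))/89 + 8286 = (1/89)*12 + 8286 = 12/89 + 8286 = 737466/89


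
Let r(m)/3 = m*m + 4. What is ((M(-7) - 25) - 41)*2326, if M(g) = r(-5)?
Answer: 48846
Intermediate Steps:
r(m) = 12 + 3*m² (r(m) = 3*(m*m + 4) = 3*(m² + 4) = 3*(4 + m²) = 12 + 3*m²)
M(g) = 87 (M(g) = 12 + 3*(-5)² = 12 + 3*25 = 12 + 75 = 87)
((M(-7) - 25) - 41)*2326 = ((87 - 25) - 41)*2326 = (62 - 41)*2326 = 21*2326 = 48846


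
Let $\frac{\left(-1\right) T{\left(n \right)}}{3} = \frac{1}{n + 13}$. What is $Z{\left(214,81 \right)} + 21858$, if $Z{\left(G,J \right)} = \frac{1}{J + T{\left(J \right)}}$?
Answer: $\frac{166361332}{7611} \approx 21858.0$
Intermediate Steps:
$T{\left(n \right)} = - \frac{3}{13 + n}$ ($T{\left(n \right)} = - \frac{3}{n + 13} = - \frac{3}{13 + n}$)
$Z{\left(G,J \right)} = \frac{1}{J - \frac{3}{13 + J}}$
$Z{\left(214,81 \right)} + 21858 = \frac{13 + 81}{-3 + 81 \left(13 + 81\right)} + 21858 = \frac{1}{-3 + 81 \cdot 94} \cdot 94 + 21858 = \frac{1}{-3 + 7614} \cdot 94 + 21858 = \frac{1}{7611} \cdot 94 + 21858 = \frac{94}{7611} + 21858 = \frac{166361332}{7611}$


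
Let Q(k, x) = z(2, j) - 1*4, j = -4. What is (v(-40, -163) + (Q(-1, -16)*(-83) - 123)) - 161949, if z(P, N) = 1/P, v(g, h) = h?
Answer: -323889/2 ≈ -1.6194e+5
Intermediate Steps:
Q(k, x) = -7/2 (Q(k, x) = 1/2 - 1*4 = ½ - 4 = -7/2)
(v(-40, -163) + (Q(-1, -16)*(-83) - 123)) - 161949 = (-163 + (-7/2*(-83) - 123)) - 161949 = (-163 + (581/2 - 123)) - 161949 = (-163 + 335/2) - 161949 = 9/2 - 161949 = -323889/2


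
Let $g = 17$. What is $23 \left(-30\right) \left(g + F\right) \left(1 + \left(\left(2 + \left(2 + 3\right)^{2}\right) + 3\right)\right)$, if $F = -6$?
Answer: $-235290$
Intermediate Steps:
$23 \left(-30\right) \left(g + F\right) \left(1 + \left(\left(2 + \left(2 + 3\right)^{2}\right) + 3\right)\right) = 23 \left(-30\right) \left(17 - 6\right) \left(1 + \left(\left(2 + \left(2 + 3\right)^{2}\right) + 3\right)\right) = - 690 \cdot 11 \left(1 + \left(\left(2 + 5^{2}\right) + 3\right)\right) = - 690 \cdot 11 \left(1 + \left(\left(2 + 25\right) + 3\right)\right) = - 690 \cdot 11 \left(1 + \left(27 + 3\right)\right) = - 690 \cdot 11 \left(1 + 30\right) = - 690 \cdot 11 \cdot 31 = \left(-690\right) 341 = -235290$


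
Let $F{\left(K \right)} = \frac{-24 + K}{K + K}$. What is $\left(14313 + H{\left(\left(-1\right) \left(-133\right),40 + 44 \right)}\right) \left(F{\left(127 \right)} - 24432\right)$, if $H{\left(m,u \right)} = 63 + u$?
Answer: $- \frac{44866668750}{127} \approx -3.5328 \cdot 10^{8}$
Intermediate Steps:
$F{\left(K \right)} = \frac{-24 + K}{2 K}$
$\left(14313 + H{\left(\left(-1\right) \left(-133\right),40 + 44 \right)}\right) \left(F{\left(127 \right)} - 24432\right) = \left(14313 + \left(63 + \left(40 + 44\right)\right)\right) \left(\frac{-24 + 127}{2 \cdot 127} - 24432\right) = \left(14313 + \left(63 + 84\right)\right) \left(\frac{1}{2} \cdot \frac{1}{127} \cdot 103 - 24432\right) = \left(14313 + 147\right) \left(\frac{103}{254} - 24432\right) = 14460 \left(- \frac{6205625}{254}\right) = - \frac{44866668750}{127}$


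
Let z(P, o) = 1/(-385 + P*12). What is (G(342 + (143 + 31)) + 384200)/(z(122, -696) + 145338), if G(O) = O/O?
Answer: 414552879/156819703 ≈ 2.6435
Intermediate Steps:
z(P, o) = 1/(-385 + 12*P)
G(O) = 1
(G(342 + (143 + 31)) + 384200)/(z(122, -696) + 145338) = (1 + 384200)/(1/(-385 + 12*122) + 145338) = 384201/(1/(-385 + 1464) + 145338) = 384201/(1/1079 + 145338) = 384201/(156819703/1079) = 384201*(1079/156819703) = 414552879/156819703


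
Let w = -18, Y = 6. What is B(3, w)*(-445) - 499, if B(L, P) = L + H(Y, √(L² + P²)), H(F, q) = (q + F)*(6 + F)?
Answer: -33874 - 16020*√37 ≈ -1.3132e+5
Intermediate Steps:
H(F, q) = (6 + F)*(F + q) (H(F, q) = (F + q)*(6 + F) = (6 + F)*(F + q))
B(L, P) = 72 + L + 12*√(L² + P²) (B(L, P) = L + (6² + 6*6 + 6*√(L² + P²) + 6*√(L² + P²)) = L + (36 + 36 + 6*√(L² + P²) + 6*√(L² + P²)) = L + (72 + 12*√(L² + P²)) = 72 + L + 12*√(L² + P²))
B(3, w)*(-445) - 499 = (72 + 3 + 12*√(3² + (-18)²))*(-445) - 499 = (72 + 3 + 12*√(9 + 324))*(-445) - 499 = (72 + 3 + 12*√333)*(-445) - 499 = (72 + 3 + 12*(3*√37))*(-445) - 499 = (72 + 3 + 36*√37)*(-445) - 499 = (75 + 36*√37)*(-445) - 499 = (-33375 - 16020*√37) - 499 = -33874 - 16020*√37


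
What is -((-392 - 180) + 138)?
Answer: 434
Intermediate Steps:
-((-392 - 180) + 138) = -(-572 + 138) = -1*(-434) = 434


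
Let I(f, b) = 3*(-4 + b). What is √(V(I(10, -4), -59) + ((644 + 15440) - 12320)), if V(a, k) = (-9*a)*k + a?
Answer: 2*I*√2251 ≈ 94.889*I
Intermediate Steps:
I(f, b) = -12 + 3*b
V(a, k) = a - 9*a*k (V(a, k) = -9*a*k + a = a - 9*a*k)
√(V(I(10, -4), -59) + ((644 + 15440) - 12320)) = √((-12 + 3*(-4))*(1 - 9*(-59)) + ((644 + 15440) - 12320)) = √((-12 - 12)*(1 + 531) + (16084 - 12320)) = √(-24*532 + 3764) = √(-12768 + 3764) = √(-9004) = 2*I*√2251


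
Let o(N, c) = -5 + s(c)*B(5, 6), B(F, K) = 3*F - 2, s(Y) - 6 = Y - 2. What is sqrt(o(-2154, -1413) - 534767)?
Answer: I*sqrt(553089) ≈ 743.7*I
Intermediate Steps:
s(Y) = 4 + Y (s(Y) = 6 + (Y - 2) = 6 + (-2 + Y) = 4 + Y)
B(F, K) = -2 + 3*F
o(N, c) = 47 + 13*c (o(N, c) = -5 + (4 + c)*(-2 + 3*5) = -5 + (4 + c)*(-2 + 15) = -5 + (4 + c)*13 = -5 + (52 + 13*c) = 47 + 13*c)
sqrt(o(-2154, -1413) - 534767) = sqrt((47 + 13*(-1413)) - 534767) = sqrt((47 - 18369) - 534767) = sqrt(-18322 - 534767) = sqrt(-553089) = I*sqrt(553089)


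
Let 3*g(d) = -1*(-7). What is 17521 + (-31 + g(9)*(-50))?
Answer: 52120/3 ≈ 17373.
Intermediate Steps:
g(d) = 7/3 (g(d) = (-1*(-7))/3 = (⅓)*7 = 7/3)
17521 + (-31 + g(9)*(-50)) = 17521 + (-31 + (7/3)*(-50)) = 17521 + (-31 - 350/3) = 17521 - 443/3 = 52120/3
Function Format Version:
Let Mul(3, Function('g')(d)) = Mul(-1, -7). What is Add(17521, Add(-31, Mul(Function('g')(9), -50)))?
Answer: Rational(52120, 3) ≈ 17373.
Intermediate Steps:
Function('g')(d) = Rational(7, 3) (Function('g')(d) = Mul(Rational(1, 3), Mul(-1, -7)) = Mul(Rational(1, 3), 7) = Rational(7, 3))
Add(17521, Add(-31, Mul(Function('g')(9), -50))) = Add(17521, Add(-31, Mul(Rational(7, 3), -50))) = Add(17521, Add(-31, Rational(-350, 3))) = Add(17521, Rational(-443, 3)) = Rational(52120, 3)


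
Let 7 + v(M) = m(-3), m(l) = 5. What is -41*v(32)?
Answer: 82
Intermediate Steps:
v(M) = -2 (v(M) = -7 + 5 = -2)
-41*v(32) = -41*(-2) = 82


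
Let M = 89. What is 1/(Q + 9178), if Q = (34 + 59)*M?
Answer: 1/17455 ≈ 5.7290e-5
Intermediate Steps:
Q = 8277 (Q = (34 + 59)*89 = 93*89 = 8277)
1/(Q + 9178) = 1/(8277 + 9178) = 1/17455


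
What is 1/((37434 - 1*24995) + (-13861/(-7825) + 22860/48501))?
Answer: 42168925/524633830504 ≈ 8.0378e-5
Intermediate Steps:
1/((37434 - 1*24995) + (-13861/(-7825) + 22860/48501)) = 1/((37434 - 24995) + (-13861*(-1/7825) + 22860*(1/48501))) = 1/(12439 + (13861/7825 + 2540/5389)) = 1/(12439 + 94572429/42168925) = 1/(524633830504/42168925) = 42168925/524633830504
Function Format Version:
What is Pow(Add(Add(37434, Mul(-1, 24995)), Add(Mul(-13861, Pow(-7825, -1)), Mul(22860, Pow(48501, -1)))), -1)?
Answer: Rational(42168925, 524633830504) ≈ 8.0378e-5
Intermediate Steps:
Pow(Add(Add(37434, Mul(-1, 24995)), Add(Mul(-13861, Pow(-7825, -1)), Mul(22860, Pow(48501, -1)))), -1) = Pow(Add(Add(37434, -24995), Add(Mul(-13861, Rational(-1, 7825)), Mul(22860, Rational(1, 48501)))), -1) = Pow(Add(12439, Add(Rational(13861, 7825), Rational(2540, 5389))), -1) = Pow(Add(12439, Rational(94572429, 42168925)), -1) = Pow(Rational(524633830504, 42168925), -1) = Rational(42168925, 524633830504)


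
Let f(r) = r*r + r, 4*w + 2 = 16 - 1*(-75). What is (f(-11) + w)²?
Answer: 279841/16 ≈ 17490.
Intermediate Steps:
w = 89/4 (w = -½ + (16 - 1*(-75))/4 = -½ + (16 + 75)/4 = -½ + (¼)*91 = -½ + 91/4 = 89/4 ≈ 22.250)
f(r) = r + r² (f(r) = r² + r = r + r²)
(f(-11) + w)² = (-11*(1 - 11) + 89/4)² = (-11*(-10) + 89/4)² = (110 + 89/4)² = (529/4)² = 279841/16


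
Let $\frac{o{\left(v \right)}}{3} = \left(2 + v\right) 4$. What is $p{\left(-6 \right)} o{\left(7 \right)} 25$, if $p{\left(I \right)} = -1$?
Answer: $-2700$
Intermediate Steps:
$o{\left(v \right)} = 24 + 12 v$ ($o{\left(v \right)} = 3 \left(2 + v\right) 4 = 3 \left(8 + 4 v\right) = 24 + 12 v$)
$p{\left(-6 \right)} o{\left(7 \right)} 25 = - (24 + 12 \cdot 7) 25 = - (24 + 84) 25 = \left(-1\right) 108 \cdot 25 = \left(-108\right) 25 = -2700$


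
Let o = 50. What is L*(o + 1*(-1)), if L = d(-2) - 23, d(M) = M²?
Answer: -931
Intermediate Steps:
L = -19 (L = (-2)² - 23 = 4 - 23 = -19)
L*(o + 1*(-1)) = -19*(50 + 1*(-1)) = -19*(50 - 1) = -19*49 = -931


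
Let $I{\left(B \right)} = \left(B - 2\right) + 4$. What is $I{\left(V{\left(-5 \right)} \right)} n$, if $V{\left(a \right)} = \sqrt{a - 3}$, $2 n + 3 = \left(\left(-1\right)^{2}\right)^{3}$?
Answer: $-2 - 2 i \sqrt{2} \approx -2.0 - 2.8284 i$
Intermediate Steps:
$n = -1$ ($n = - \frac{3}{2} + \frac{\left(\left(-1\right)^{2}\right)^{3}}{2} = - \frac{3}{2} + \frac{1^{3}}{2} = - \frac{3}{2} + \frac{1}{2} \cdot 1 = - \frac{3}{2} + \frac{1}{2} = -1$)
$V{\left(a \right)} = \sqrt{-3 + a}$
$I{\left(B \right)} = 2 + B$ ($I{\left(B \right)} = \left(-2 + B\right) + 4 = 2 + B$)
$I{\left(V{\left(-5 \right)} \right)} n = \left(2 + \sqrt{-3 - 5}\right) \left(-1\right) = \left(2 + \sqrt{-8}\right) \left(-1\right) = \left(2 + 2 i \sqrt{2}\right) \left(-1\right) = -2 - 2 i \sqrt{2}$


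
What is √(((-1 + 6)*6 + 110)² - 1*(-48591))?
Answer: √68191 ≈ 261.13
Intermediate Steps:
√(((-1 + 6)*6 + 110)² - 1*(-48591)) = √((5*6 + 110)² + 48591) = √((30 + 110)² + 48591) = √(140² + 48591) = √(19600 + 48591) = √68191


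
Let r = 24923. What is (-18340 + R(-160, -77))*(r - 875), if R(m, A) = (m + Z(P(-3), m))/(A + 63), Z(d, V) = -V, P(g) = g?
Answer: -441040320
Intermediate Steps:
R(m, A) = 0 (R(m, A) = (m - m)/(A + 63) = 0/(63 + A) = 0)
(-18340 + R(-160, -77))*(r - 875) = (-18340 + 0)*(24923 - 875) = -18340*24048 = -441040320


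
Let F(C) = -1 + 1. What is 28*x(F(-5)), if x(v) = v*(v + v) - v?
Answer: 0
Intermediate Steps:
F(C) = 0
x(v) = -v + 2*v² (x(v) = v*(2*v) - v = 2*v² - v = -v + 2*v²)
28*x(F(-5)) = 28*(0*(-1 + 2*0)) = 28*(0*(-1 + 0)) = 28*(0*(-1)) = 28*0 = 0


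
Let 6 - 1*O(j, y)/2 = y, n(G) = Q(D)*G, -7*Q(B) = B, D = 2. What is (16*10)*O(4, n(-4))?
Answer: 10880/7 ≈ 1554.3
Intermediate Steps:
Q(B) = -B/7
n(G) = -2*G/7 (n(G) = (-⅐*2)*G = -2*G/7)
O(j, y) = 12 - 2*y
(16*10)*O(4, n(-4)) = (16*10)*(12 - (-4)*(-4)/7) = 160*(12 - 2*8/7) = 160*(12 - 16/7) = 160*(68/7) = 10880/7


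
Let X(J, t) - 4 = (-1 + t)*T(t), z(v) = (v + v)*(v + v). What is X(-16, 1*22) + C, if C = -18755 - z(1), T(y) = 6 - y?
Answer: -19091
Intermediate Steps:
z(v) = 4*v**2 (z(v) = (2*v)*(2*v) = 4*v**2)
C = -18759 (C = -18755 - 4*1**2 = -18755 - 4 = -18759)
X(J, t) = 4 + (-1 + t)*(6 - t)
X(-16, 1*22) + C = (-2 + 1*22 - 1*22*(-6 + 1*22)) - 18759 = (-2 + 22 - 1*22*(-6 + 22)) - 18759 = (-2 + 22 - 1*22*16) - 18759 = (-2 + 22 - 352) - 18759 = -332 - 18759 = -19091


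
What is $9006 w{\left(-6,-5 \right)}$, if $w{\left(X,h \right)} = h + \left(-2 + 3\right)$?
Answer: $-36024$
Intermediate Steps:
$w{\left(X,h \right)} = 1 + h$ ($w{\left(X,h \right)} = h + 1 = 1 + h$)
$9006 w{\left(-6,-5 \right)} = 9006 \left(1 - 5\right) = 9006 \left(-4\right) = -36024$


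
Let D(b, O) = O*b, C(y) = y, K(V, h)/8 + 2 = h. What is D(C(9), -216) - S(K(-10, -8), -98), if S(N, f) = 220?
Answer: -2164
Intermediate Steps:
K(V, h) = -16 + 8*h
D(C(9), -216) - S(K(-10, -8), -98) = -216*9 - 1*220 = -1944 - 220 = -2164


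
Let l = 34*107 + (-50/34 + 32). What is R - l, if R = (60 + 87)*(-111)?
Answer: -339754/17 ≈ -19986.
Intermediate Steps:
l = 62365/17 (l = 3638 + (-50*1/34 + 32) = 3638 + (-25/17 + 32) = 3638 + 519/17 = 62365/17 ≈ 3668.5)
R = -16317 (R = 147*(-111) = -16317)
R - l = -16317 - 1*62365/17 = -16317 - 62365/17 = -339754/17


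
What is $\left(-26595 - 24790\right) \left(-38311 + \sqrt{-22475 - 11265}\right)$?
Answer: $1968610735 - 102770 i \sqrt{8435} \approx 1.9686 \cdot 10^{9} - 9.4386 \cdot 10^{6} i$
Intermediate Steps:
$\left(-26595 - 24790\right) \left(-38311 + \sqrt{-22475 - 11265}\right) = - 51385 \left(-38311 + \sqrt{-33740}\right) = - 51385 \left(-38311 + 2 i \sqrt{8435}\right) = 1968610735 - 102770 i \sqrt{8435}$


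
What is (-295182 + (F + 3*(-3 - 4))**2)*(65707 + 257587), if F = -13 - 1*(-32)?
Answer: -95429276332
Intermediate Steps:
F = 19 (F = -13 + 32 = 19)
(-295182 + (F + 3*(-3 - 4))**2)*(65707 + 257587) = (-295182 + (19 + 3*(-3 - 4))**2)*(65707 + 257587) = (-295182 + (19 + 3*(-7))**2)*323294 = (-295182 + (19 - 21)**2)*323294 = (-295182 + (-2)**2)*323294 = (-295182 + 4)*323294 = -295178*323294 = -95429276332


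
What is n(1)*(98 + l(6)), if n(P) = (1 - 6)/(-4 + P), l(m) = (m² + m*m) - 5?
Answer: 275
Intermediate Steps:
l(m) = -5 + 2*m² (l(m) = (m² + m²) - 5 = 2*m² - 5 = -5 + 2*m²)
n(P) = -5/(-4 + P)
n(1)*(98 + l(6)) = (-5/(-4 + 1))*(98 + (-5 + 2*6²)) = (-5/(-3))*(98 + (-5 + 2*36)) = (-5*(-⅓))*(98 + (-5 + 72)) = 5*(98 + 67)/3 = (5/3)*165 = 275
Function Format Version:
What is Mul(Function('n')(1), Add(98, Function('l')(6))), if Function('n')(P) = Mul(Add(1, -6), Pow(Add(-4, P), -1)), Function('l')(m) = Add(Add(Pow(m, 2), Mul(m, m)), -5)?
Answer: 275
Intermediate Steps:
Function('l')(m) = Add(-5, Mul(2, Pow(m, 2))) (Function('l')(m) = Add(Add(Pow(m, 2), Pow(m, 2)), -5) = Add(Mul(2, Pow(m, 2)), -5) = Add(-5, Mul(2, Pow(m, 2))))
Function('n')(P) = Mul(-5, Pow(Add(-4, P), -1))
Mul(Function('n')(1), Add(98, Function('l')(6))) = Mul(Mul(-5, Pow(Add(-4, 1), -1)), Add(98, Add(-5, Mul(2, Pow(6, 2))))) = Mul(Mul(-5, Pow(-3, -1)), Add(98, Add(-5, Mul(2, 36)))) = Mul(Mul(-5, Rational(-1, 3)), Add(98, Add(-5, 72))) = Mul(Rational(5, 3), Add(98, 67)) = Mul(Rational(5, 3), 165) = 275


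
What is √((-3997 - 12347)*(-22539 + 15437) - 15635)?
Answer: 53*√41317 ≈ 10773.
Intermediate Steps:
√((-3997 - 12347)*(-22539 + 15437) - 15635) = √(-16344*(-7102) - 15635) = √(116075088 - 15635) = √116059453 = 53*√41317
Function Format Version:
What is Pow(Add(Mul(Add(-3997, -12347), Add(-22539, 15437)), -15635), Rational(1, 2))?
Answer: Mul(53, Pow(41317, Rational(1, 2))) ≈ 10773.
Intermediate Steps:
Pow(Add(Mul(Add(-3997, -12347), Add(-22539, 15437)), -15635), Rational(1, 2)) = Pow(Add(Mul(-16344, -7102), -15635), Rational(1, 2)) = Pow(Add(116075088, -15635), Rational(1, 2)) = Pow(116059453, Rational(1, 2)) = Mul(53, Pow(41317, Rational(1, 2)))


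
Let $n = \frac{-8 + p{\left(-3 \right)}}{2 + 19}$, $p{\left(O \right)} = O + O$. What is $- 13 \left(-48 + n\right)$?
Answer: $\frac{1898}{3} \approx 632.67$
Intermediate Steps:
$p{\left(O \right)} = 2 O$
$n = - \frac{2}{3}$ ($n = \frac{-8 + 2 \left(-3\right)}{2 + 19} = \frac{-8 - 6}{21} = \left(-14\right) \frac{1}{21} = - \frac{2}{3} \approx -0.66667$)
$- 13 \left(-48 + n\right) = - 13 \left(-48 - \frac{2}{3}\right) = \left(-13\right) \left(- \frac{146}{3}\right) = \frac{1898}{3}$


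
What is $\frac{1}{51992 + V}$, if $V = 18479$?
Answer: $\frac{1}{70471} \approx 1.419 \cdot 10^{-5}$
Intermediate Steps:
$\frac{1}{51992 + V} = \frac{1}{51992 + 18479} = \frac{1}{70471}$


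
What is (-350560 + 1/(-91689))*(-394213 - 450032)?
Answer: 9045380467095015/30563 ≈ 2.9596e+11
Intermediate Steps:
(-350560 + 1/(-91689))*(-394213 - 450032) = (-350560 - 1/91689)*(-844245) = -32142495841/91689*(-844245) = 9045380467095015/30563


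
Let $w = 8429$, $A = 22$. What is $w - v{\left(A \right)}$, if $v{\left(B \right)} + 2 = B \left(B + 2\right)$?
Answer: $7903$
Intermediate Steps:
$v{\left(B \right)} = -2 + B \left(2 + B\right)$ ($v{\left(B \right)} = -2 + B \left(B + 2\right) = -2 + B \left(2 + B\right)$)
$w - v{\left(A \right)} = 8429 - \left(-2 + 22^{2} + 2 \cdot 22\right) = 8429 - \left(-2 + 484 + 44\right) = 8429 - 526 = 7903$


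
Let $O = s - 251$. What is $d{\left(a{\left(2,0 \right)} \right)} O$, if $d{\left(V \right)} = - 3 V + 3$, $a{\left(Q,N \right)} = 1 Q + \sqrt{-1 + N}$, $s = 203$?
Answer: $144 + 144 i \approx 144.0 + 144.0 i$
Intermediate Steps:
$a{\left(Q,N \right)} = Q + \sqrt{-1 + N}$
$d{\left(V \right)} = 3 - 3 V$
$O = -48$ ($O = 203 - 251 = -48$)
$d{\left(a{\left(2,0 \right)} \right)} O = \left(3 - 3 \left(2 + \sqrt{-1 + 0}\right)\right) \left(-48\right) = \left(3 - 3 \left(2 + \sqrt{-1}\right)\right) \left(-48\right) = \left(3 - 3 \left(2 + i\right)\right) \left(-48\right) = \left(3 - \left(6 + 3 i\right)\right) \left(-48\right) = \left(-3 - 3 i\right) \left(-48\right) = 144 + 144 i$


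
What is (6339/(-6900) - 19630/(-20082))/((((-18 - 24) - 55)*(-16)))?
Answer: 1357867/35842353600 ≈ 3.7884e-5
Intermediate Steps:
(6339/(-6900) - 19630/(-20082))/((((-18 - 24) - 55)*(-16))) = (6339*(-1/6900) - 19630*(-1/20082))/(((-42 - 55)*(-16))) = (-2113/2300 + 9815/10041)/((-97*(-16))) = (1357867/23094300)/1552 = (1357867/23094300)*(1/1552) = 1357867/35842353600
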